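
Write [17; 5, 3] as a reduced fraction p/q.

Using pₖ = aₖpₖ₋₁ + pₖ₋₂ and qₖ = aₖqₖ₋₁ + qₖ₋₂:
  k=0: a=17, p=17, q=1
  k=1: a=5, p=86, q=5
  k=2: a=3, p=275, q=16

275/16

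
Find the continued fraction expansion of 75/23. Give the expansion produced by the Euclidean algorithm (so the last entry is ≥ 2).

[3; 3, 1, 5]

75 = 3×23 + 6
23 = 3×6 + 5
6 = 1×5 + 1
5 = 5×1 + 0  (stop)
So 75/23 = [3; 3, 1, 5].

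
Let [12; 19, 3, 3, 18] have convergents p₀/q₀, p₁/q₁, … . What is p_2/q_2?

699/58

Using pₖ = aₖpₖ₋₁ + pₖ₋₂, qₖ = aₖqₖ₋₁ + qₖ₋₂ (with p₋₁=1, p₋₂=0, q₋₁=0, q₋₂=1):
  k=0: a=12, p=12, q=1
  k=1: a=19, p=229, q=19
  k=2: a=3, p=699, q=58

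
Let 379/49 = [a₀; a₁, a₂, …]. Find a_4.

379 = 7·49 + 36   →  a_0 = 7
49 = 1·36 + 13   →  a_1 = 1
36 = 2·13 + 10   →  a_2 = 2
13 = 1·10 + 3   →  a_3 = 1
10 = 3·3 + 1   →  a_4 = 3

3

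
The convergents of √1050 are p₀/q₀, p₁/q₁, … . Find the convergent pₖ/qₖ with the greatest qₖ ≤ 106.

√1050 = [32; 2, 2, 10, 2, 2, 64, …] (period length 6).
Convergents:
  p_0/q_0 = 32/1
  p_1/q_1 = 65/2
  p_2/q_2 = 162/5
  p_3/q_3 = 1685/52
  p_4/q_4 = 3532/109
q_3 = 52 ≤ 106 < 109 = q_4, so the answer is 1685/52.

1685/52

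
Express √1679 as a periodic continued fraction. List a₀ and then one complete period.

a₀ = ⌊√1679⌋ = 40.
With m₀=0, d₀=1 and mₖ₊₁ = dₖaₖ − mₖ, dₖ₊₁ = (n − mₖ₊₁²)/dₖ, aₖ₊₁ = ⌊(a₀+mₖ₊₁)/dₖ₊₁⌋:
  k=1: m=40, d=79, a=1
  k=2: m=39, d=2, a=39
  k=3: m=39, d=79, a=1
  k=4: m=40, d=1, a=80
d=1 and a=2a₀=80 at k=4, so the next step gives (m, d) = (40, 79) again — its k=1 value — and the period has length 4.

[40; 1, 39, 1, 80]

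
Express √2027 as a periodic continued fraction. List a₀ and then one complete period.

a₀ = ⌊√2027⌋ = 45.
With m₀=0, d₀=1 and mₖ₊₁ = dₖaₖ − mₖ, dₖ₊₁ = (n − mₖ₊₁²)/dₖ, aₖ₊₁ = ⌊(a₀+mₖ₊₁)/dₖ₊₁⌋:
  k=1: m=45, d=2, a=45
  k=2: m=45, d=1, a=90
d=1 and a=2a₀=90 at k=2, so the next step gives (m, d) = (45, 2) again — its k=1 value — and the period has length 2.

[45; 45, 90]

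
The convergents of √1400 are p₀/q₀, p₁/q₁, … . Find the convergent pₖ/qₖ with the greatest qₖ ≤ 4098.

67275/1798

√1400 = [37; 2, 2, 2, 74, …] (period length 4).
Convergents:
  p_0/q_0 = 37/1
  p_1/q_1 = 75/2
  p_2/q_2 = 187/5
  p_3/q_3 = 449/12
  p_4/q_4 = 33413/893
  p_5/q_5 = 67275/1798
  p_6/q_6 = 167963/4489
q_5 = 1798 ≤ 4098 < 4489 = q_6, so the answer is 67275/1798.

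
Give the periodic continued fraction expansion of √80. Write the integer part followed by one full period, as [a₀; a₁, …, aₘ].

a₀ = ⌊√80⌋ = 8.
With m₀=0, d₀=1 and mₖ₊₁ = dₖaₖ − mₖ, dₖ₊₁ = (n − mₖ₊₁²)/dₖ, aₖ₊₁ = ⌊(a₀+mₖ₊₁)/dₖ₊₁⌋:
  k=1: m=8, d=16, a=1
  k=2: m=8, d=1, a=16
d=1 and a=2a₀=16 at k=2, so the next step gives (m, d) = (8, 16) again — its k=1 value — and the period has length 2.

[8; 1, 16]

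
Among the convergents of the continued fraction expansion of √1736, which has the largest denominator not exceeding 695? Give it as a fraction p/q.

√1736 = [41; 1, 1, 1, 82, …] (period length 4).
Convergents:
  p_0/q_0 = 41/1
  p_1/q_1 = 42/1
  p_2/q_2 = 83/2
  p_3/q_3 = 125/3
  p_4/q_4 = 10333/248
  p_5/q_5 = 10458/251
  p_6/q_6 = 20791/499
  p_7/q_7 = 31249/750
q_6 = 499 ≤ 695 < 750 = q_7, so the answer is 20791/499.

20791/499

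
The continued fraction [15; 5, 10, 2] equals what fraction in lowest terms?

1626/107

Fold from the inside: start with 2/1.
  10 + 1/2 = 21/2
  5 + 2/21 = 107/21
  15 + 21/107 = 1626/107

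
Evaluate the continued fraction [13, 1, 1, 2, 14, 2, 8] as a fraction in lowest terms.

Using pₖ = aₖpₖ₋₁ + pₖ₋₂ and qₖ = aₖqₖ₋₁ + qₖ₋₂:
  k=0: a=13, p=13, q=1
  k=1: a=1, p=14, q=1
  k=2: a=1, p=27, q=2
  k=3: a=2, p=68, q=5
  k=4: a=14, p=979, q=72
  k=5: a=2, p=2026, q=149
  k=6: a=8, p=17187, q=1264

17187/1264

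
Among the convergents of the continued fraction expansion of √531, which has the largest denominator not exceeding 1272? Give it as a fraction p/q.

24403/1059

√531 = [23; 23, 46, …] (period length 2).
Convergents:
  p_0/q_0 = 23/1
  p_1/q_1 = 530/23
  p_2/q_2 = 24403/1059
  p_3/q_3 = 561799/24380
q_2 = 1059 ≤ 1272 < 24380 = q_3, so the answer is 24403/1059.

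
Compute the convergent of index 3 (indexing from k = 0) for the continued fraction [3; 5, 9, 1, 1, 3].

Using pₖ = aₖpₖ₋₁ + pₖ₋₂, qₖ = aₖqₖ₋₁ + qₖ₋₂ (with p₋₁=1, p₋₂=0, q₋₁=0, q₋₂=1):
  k=0: a=3, p=3, q=1
  k=1: a=5, p=16, q=5
  k=2: a=9, p=147, q=46
  k=3: a=1, p=163, q=51

163/51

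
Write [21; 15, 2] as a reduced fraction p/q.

Fold from the inside: start with 2/1.
  15 + 1/2 = 31/2
  21 + 2/31 = 653/31

653/31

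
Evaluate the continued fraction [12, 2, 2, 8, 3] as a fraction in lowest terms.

1625/131

Using pₖ = aₖpₖ₋₁ + pₖ₋₂ and qₖ = aₖqₖ₋₁ + qₖ₋₂:
  k=0: a=12, p=12, q=1
  k=1: a=2, p=25, q=2
  k=2: a=2, p=62, q=5
  k=3: a=8, p=521, q=42
  k=4: a=3, p=1625, q=131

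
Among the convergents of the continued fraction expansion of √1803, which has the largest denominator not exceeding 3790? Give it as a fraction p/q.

93798/2209

√1803 = [42; 2, 6, 28, 6, 2, 84, …] (period length 6).
Convergents:
  p_0/q_0 = 42/1
  p_1/q_1 = 85/2
  p_2/q_2 = 552/13
  p_3/q_3 = 15541/366
  p_4/q_4 = 93798/2209
  p_5/q_5 = 203137/4784
q_4 = 2209 ≤ 3790 < 4784 = q_5, so the answer is 93798/2209.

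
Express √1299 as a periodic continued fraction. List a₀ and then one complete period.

[36; 24, 72]

a₀ = ⌊√1299⌋ = 36.
With m₀=0, d₀=1 and mₖ₊₁ = dₖaₖ − mₖ, dₖ₊₁ = (n − mₖ₊₁²)/dₖ, aₖ₊₁ = ⌊(a₀+mₖ₊₁)/dₖ₊₁⌋:
  k=1: m=36, d=3, a=24
  k=2: m=36, d=1, a=72
d=1 and a=2a₀=72 at k=2, so the next step gives (m, d) = (36, 3) again — its k=1 value — and the period has length 2.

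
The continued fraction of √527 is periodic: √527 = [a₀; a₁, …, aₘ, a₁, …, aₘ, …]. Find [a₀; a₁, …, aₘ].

[22; 1, 21, 1, 44]

a₀ = ⌊√527⌋ = 22.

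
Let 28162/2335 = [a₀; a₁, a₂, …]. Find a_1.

28162 = 12·2335 + 142   →  a_0 = 12
2335 = 16·142 + 63   →  a_1 = 16

16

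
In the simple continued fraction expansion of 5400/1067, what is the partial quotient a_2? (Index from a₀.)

2

5400 = 5·1067 + 65   →  a_0 = 5
1067 = 16·65 + 27   →  a_1 = 16
65 = 2·27 + 11   →  a_2 = 2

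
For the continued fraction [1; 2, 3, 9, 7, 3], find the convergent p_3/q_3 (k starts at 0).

93/65

Using pₖ = aₖpₖ₋₁ + pₖ₋₂, qₖ = aₖqₖ₋₁ + qₖ₋₂ (with p₋₁=1, p₋₂=0, q₋₁=0, q₋₂=1):
  k=0: a=1, p=1, q=1
  k=1: a=2, p=3, q=2
  k=2: a=3, p=10, q=7
  k=3: a=9, p=93, q=65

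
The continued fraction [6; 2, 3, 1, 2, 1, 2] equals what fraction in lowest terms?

599/93

Using pₖ = aₖpₖ₋₁ + pₖ₋₂ and qₖ = aₖqₖ₋₁ + qₖ₋₂:
  k=0: a=6, p=6, q=1
  k=1: a=2, p=13, q=2
  k=2: a=3, p=45, q=7
  k=3: a=1, p=58, q=9
  k=4: a=2, p=161, q=25
  k=5: a=1, p=219, q=34
  k=6: a=2, p=599, q=93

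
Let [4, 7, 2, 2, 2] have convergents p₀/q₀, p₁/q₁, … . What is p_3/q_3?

153/37

Using pₖ = aₖpₖ₋₁ + pₖ₋₂, qₖ = aₖqₖ₋₁ + qₖ₋₂ (with p₋₁=1, p₋₂=0, q₋₁=0, q₋₂=1):
  k=0: a=4, p=4, q=1
  k=1: a=7, p=29, q=7
  k=2: a=2, p=62, q=15
  k=3: a=2, p=153, q=37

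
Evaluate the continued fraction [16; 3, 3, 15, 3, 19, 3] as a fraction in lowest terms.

450892/27661

Using pₖ = aₖpₖ₋₁ + pₖ₋₂ and qₖ = aₖqₖ₋₁ + qₖ₋₂:
  k=0: a=16, p=16, q=1
  k=1: a=3, p=49, q=3
  k=2: a=3, p=163, q=10
  k=3: a=15, p=2494, q=153
  k=4: a=3, p=7645, q=469
  k=5: a=19, p=147749, q=9064
  k=6: a=3, p=450892, q=27661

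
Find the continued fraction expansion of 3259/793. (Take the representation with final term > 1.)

[4; 9, 8, 1, 2, 3]

3259 = 4·793 + 87
793 = 9·87 + 10
87 = 8·10 + 7
10 = 1·7 + 3
7 = 2·3 + 1
3 = 3·1 + 0  (stop)
So 3259/793 = [4; 9, 8, 1, 2, 3].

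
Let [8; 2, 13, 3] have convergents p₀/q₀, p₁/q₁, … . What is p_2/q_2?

Using pₖ = aₖpₖ₋₁ + pₖ₋₂, qₖ = aₖqₖ₋₁ + qₖ₋₂ (with p₋₁=1, p₋₂=0, q₋₁=0, q₋₂=1):
  k=0: a=8, p=8, q=1
  k=1: a=2, p=17, q=2
  k=2: a=13, p=229, q=27

229/27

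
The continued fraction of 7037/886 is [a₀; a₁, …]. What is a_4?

1

7037 = 7·886 + 835   →  a_0 = 7
886 = 1·835 + 51   →  a_1 = 1
835 = 16·51 + 19   →  a_2 = 16
51 = 2·19 + 13   →  a_3 = 2
19 = 1·13 + 6   →  a_4 = 1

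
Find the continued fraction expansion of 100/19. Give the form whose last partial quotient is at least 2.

100 = 5*19 + 5
19 = 3*5 + 4
5 = 1*4 + 1
4 = 4*1 + 0  (stop)
So 100/19 = [5; 3, 1, 4].

[5; 3, 1, 4]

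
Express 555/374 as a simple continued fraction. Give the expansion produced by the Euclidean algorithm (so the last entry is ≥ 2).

555 = 1*374 + 181
374 = 2*181 + 12
181 = 15*12 + 1
12 = 12*1 + 0  (stop)
So 555/374 = [1; 2, 15, 12].

[1; 2, 15, 12]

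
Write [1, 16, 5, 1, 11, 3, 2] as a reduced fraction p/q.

8739/8230

Fold from the inside: start with 2/1.
  3 + 1/2 = 7/2
  11 + 2/7 = 79/7
  1 + 7/79 = 86/79
  5 + 79/86 = 509/86
  16 + 86/509 = 8230/509
  1 + 509/8230 = 8739/8230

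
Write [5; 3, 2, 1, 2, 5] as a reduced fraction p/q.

768/145

Fold from the inside: start with 5/1.
  2 + 1/5 = 11/5
  1 + 5/11 = 16/11
  2 + 11/16 = 43/16
  3 + 16/43 = 145/43
  5 + 43/145 = 768/145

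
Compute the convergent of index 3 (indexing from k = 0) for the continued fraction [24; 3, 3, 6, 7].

Using pₖ = aₖpₖ₋₁ + pₖ₋₂, qₖ = aₖqₖ₋₁ + qₖ₋₂ (with p₋₁=1, p₋₂=0, q₋₁=0, q₋₂=1):
  k=0: a=24, p=24, q=1
  k=1: a=3, p=73, q=3
  k=2: a=3, p=243, q=10
  k=3: a=6, p=1531, q=63

1531/63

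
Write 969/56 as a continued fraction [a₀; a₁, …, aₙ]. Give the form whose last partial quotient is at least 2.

[17; 3, 3, 2, 2]

969 = 17*56 + 17
56 = 3*17 + 5
17 = 3*5 + 2
5 = 2*2 + 1
2 = 2*1 + 0  (stop)
So 969/56 = [17; 3, 3, 2, 2].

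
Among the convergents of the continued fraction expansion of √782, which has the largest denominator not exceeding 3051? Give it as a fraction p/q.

√782 = [27; 1, 26, 1, 54, …] (period length 4).
Convergents:
  p_0/q_0 = 27/1
  p_1/q_1 = 28/1
  p_2/q_2 = 755/27
  p_3/q_3 = 783/28
  p_4/q_4 = 43037/1539
  p_5/q_5 = 43820/1567
  p_6/q_6 = 1182357/42281
q_5 = 1567 ≤ 3051 < 42281 = q_6, so the answer is 43820/1567.

43820/1567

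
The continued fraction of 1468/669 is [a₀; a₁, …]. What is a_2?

6

1468 = 2·669 + 130   →  a_0 = 2
669 = 5·130 + 19   →  a_1 = 5
130 = 6·19 + 16   →  a_2 = 6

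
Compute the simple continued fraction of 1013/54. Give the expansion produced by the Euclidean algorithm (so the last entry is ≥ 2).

[18; 1, 3, 6, 2]

1013 = 18×54 + 41
54 = 1×41 + 13
41 = 3×13 + 2
13 = 6×2 + 1
2 = 2×1 + 0  (stop)
So 1013/54 = [18; 1, 3, 6, 2].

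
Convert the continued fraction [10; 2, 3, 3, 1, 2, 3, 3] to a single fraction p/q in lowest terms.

Using pₖ = aₖpₖ₋₁ + pₖ₋₂ and qₖ = aₖqₖ₋₁ + qₖ₋₂:
  k=0: a=10, p=10, q=1
  k=1: a=2, p=21, q=2
  k=2: a=3, p=73, q=7
  k=3: a=3, p=240, q=23
  k=4: a=1, p=313, q=30
  k=5: a=2, p=866, q=83
  k=6: a=3, p=2911, q=279
  k=7: a=3, p=9599, q=920

9599/920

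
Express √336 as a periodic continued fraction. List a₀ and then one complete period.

a₀ = ⌊√336⌋ = 18.
With m₀=0, d₀=1 and mₖ₊₁ = dₖaₖ − mₖ, dₖ₊₁ = (n − mₖ₊₁²)/dₖ, aₖ₊₁ = ⌊(a₀+mₖ₊₁)/dₖ₊₁⌋:
  k=1: m=18, d=12, a=3
  k=2: m=18, d=1, a=36
d=1 and a=2a₀=36 at k=2, so the next step gives (m, d) = (18, 12) again — its k=1 value — and the period has length 2.

[18; 3, 36]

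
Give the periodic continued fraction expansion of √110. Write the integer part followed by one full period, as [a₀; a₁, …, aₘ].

[10; 2, 20]

a₀ = ⌊√110⌋ = 10.
With m₀=0, d₀=1 and mₖ₊₁ = dₖaₖ − mₖ, dₖ₊₁ = (n − mₖ₊₁²)/dₖ, aₖ₊₁ = ⌊(a₀+mₖ₊₁)/dₖ₊₁⌋:
  k=1: m=10, d=10, a=2
  k=2: m=10, d=1, a=20
d=1 and a=2a₀=20 at k=2, so the next step gives (m, d) = (10, 10) again — its k=1 value — and the period has length 2.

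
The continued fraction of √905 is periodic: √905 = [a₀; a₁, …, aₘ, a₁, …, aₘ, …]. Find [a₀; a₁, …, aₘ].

a₀ = ⌊√905⌋ = 30.
With m₀=0, d₀=1 and mₖ₊₁ = dₖaₖ − mₖ, dₖ₊₁ = (n − mₖ₊₁²)/dₖ, aₖ₊₁ = ⌊(a₀+mₖ₊₁)/dₖ₊₁⌋:
  k=1: m=30, d=5, a=12
  k=2: m=30, d=1, a=60
d=1 and a=2a₀=60 at k=2, so the next step gives (m, d) = (30, 5) again — its k=1 value — and the period has length 2.

[30; 12, 60]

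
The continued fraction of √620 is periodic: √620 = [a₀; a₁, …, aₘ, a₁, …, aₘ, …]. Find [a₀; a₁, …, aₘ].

a₀ = ⌊√620⌋ = 24.
With m₀=0, d₀=1 and mₖ₊₁ = dₖaₖ − mₖ, dₖ₊₁ = (n − mₖ₊₁²)/dₖ, aₖ₊₁ = ⌊(a₀+mₖ₊₁)/dₖ₊₁⌋:
  k=1: m=24, d=44, a=1
  k=2: m=20, d=5, a=8
  k=3: m=20, d=44, a=1
  k=4: m=24, d=1, a=48
d=1 and a=2a₀=48 at k=4, so the next step gives (m, d) = (24, 44) again — its k=1 value — and the period has length 4.

[24; 1, 8, 1, 48]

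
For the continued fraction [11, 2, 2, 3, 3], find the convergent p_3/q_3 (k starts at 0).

194/17

Using pₖ = aₖpₖ₋₁ + pₖ₋₂, qₖ = aₖqₖ₋₁ + qₖ₋₂ (with p₋₁=1, p₋₂=0, q₋₁=0, q₋₂=1):
  k=0: a=11, p=11, q=1
  k=1: a=2, p=23, q=2
  k=2: a=2, p=57, q=5
  k=3: a=3, p=194, q=17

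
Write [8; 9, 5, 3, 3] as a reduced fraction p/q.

3949/487

Using pₖ = aₖpₖ₋₁ + pₖ₋₂ and qₖ = aₖqₖ₋₁ + qₖ₋₂:
  k=0: a=8, p=8, q=1
  k=1: a=9, p=73, q=9
  k=2: a=5, p=373, q=46
  k=3: a=3, p=1192, q=147
  k=4: a=3, p=3949, q=487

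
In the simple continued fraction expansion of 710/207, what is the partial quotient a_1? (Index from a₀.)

2

710 = 3·207 + 89   →  a_0 = 3
207 = 2·89 + 29   →  a_1 = 2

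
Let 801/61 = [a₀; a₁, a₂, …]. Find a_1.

801 = 13·61 + 8   →  a_0 = 13
61 = 7·8 + 5   →  a_1 = 7

7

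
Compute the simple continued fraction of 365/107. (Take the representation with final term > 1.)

[3; 2, 2, 3, 6]

365 = 3·107 + 44
107 = 2·44 + 19
44 = 2·19 + 6
19 = 3·6 + 1
6 = 6·1 + 0  (stop)
So 365/107 = [3; 2, 2, 3, 6].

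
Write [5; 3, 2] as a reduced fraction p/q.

Using pₖ = aₖpₖ₋₁ + pₖ₋₂ and qₖ = aₖqₖ₋₁ + qₖ₋₂:
  k=0: a=5, p=5, q=1
  k=1: a=3, p=16, q=3
  k=2: a=2, p=37, q=7

37/7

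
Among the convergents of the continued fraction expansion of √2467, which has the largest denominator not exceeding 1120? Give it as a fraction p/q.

√2467 = [49; 1, 2, 49, 2, 1, 98, …] (period length 6).
Convergents:
  p_0/q_0 = 49/1
  p_1/q_1 = 50/1
  p_2/q_2 = 149/3
  p_3/q_3 = 7351/148
  p_4/q_4 = 14851/299
  p_5/q_5 = 22202/447
  p_6/q_6 = 2190647/44105
q_5 = 447 ≤ 1120 < 44105 = q_6, so the answer is 22202/447.

22202/447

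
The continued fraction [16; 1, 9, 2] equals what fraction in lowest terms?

355/21

Fold from the inside: start with 2/1.
  9 + 1/2 = 19/2
  1 + 2/19 = 21/19
  16 + 19/21 = 355/21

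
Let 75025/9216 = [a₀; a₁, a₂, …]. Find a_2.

9

75025 = 8·9216 + 1297   →  a_0 = 8
9216 = 7·1297 + 137   →  a_1 = 7
1297 = 9·137 + 64   →  a_2 = 9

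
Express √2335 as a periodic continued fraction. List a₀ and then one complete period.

a₀ = ⌊√2335⌋ = 48.
With m₀=0, d₀=1 and mₖ₊₁ = dₖaₖ − mₖ, dₖ₊₁ = (n − mₖ₊₁²)/dₖ, aₖ₊₁ = ⌊(a₀+mₖ₊₁)/dₖ₊₁⌋:
  k=1: m=48, d=31, a=3
  k=2: m=45, d=10, a=9
  k=3: m=45, d=31, a=3
  k=4: m=48, d=1, a=96
d=1 and a=2a₀=96 at k=4, so the next step gives (m, d) = (48, 31) again — its k=1 value — and the period has length 4.

[48; 3, 9, 3, 96]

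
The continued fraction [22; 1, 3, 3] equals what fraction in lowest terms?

Fold from the inside: start with 3/1.
  3 + 1/3 = 10/3
  1 + 3/10 = 13/10
  22 + 10/13 = 296/13

296/13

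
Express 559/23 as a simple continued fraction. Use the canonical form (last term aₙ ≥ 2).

559 = 24·23 + 7
23 = 3·7 + 2
7 = 3·2 + 1
2 = 2·1 + 0  (stop)
So 559/23 = [24; 3, 3, 2].

[24; 3, 3, 2]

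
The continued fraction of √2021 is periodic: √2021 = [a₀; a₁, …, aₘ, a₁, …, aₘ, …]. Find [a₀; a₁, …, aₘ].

a₀ = ⌊√2021⌋ = 44.
With m₀=0, d₀=1 and mₖ₊₁ = dₖaₖ − mₖ, dₖ₊₁ = (n − mₖ₊₁²)/dₖ, aₖ₊₁ = ⌊(a₀+mₖ₊₁)/dₖ₊₁⌋:
  k=1: m=44, d=85, a=1
  k=2: m=41, d=4, a=21
  k=3: m=43, d=43, a=2
  k=4: m=43, d=4, a=21
  k=5: m=41, d=85, a=1
  k=6: m=44, d=1, a=88
d=1 and a=2a₀=88 at k=6, so the next step gives (m, d) = (44, 85) again — its k=1 value — and the period has length 6.

[44; 1, 21, 2, 21, 1, 88]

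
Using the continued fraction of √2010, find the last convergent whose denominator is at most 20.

√2010 = [44; 1, 4, 1, 88, …] (period length 4).
Convergents:
  p_0/q_0 = 44/1
  p_1/q_1 = 45/1
  p_2/q_2 = 224/5
  p_3/q_3 = 269/6
  p_4/q_4 = 23896/533
q_3 = 6 ≤ 20 < 533 = q_4, so the answer is 269/6.

269/6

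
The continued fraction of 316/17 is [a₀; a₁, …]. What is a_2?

1

316 = 18·17 + 10   →  a_0 = 18
17 = 1·10 + 7   →  a_1 = 1
10 = 1·7 + 3   →  a_2 = 1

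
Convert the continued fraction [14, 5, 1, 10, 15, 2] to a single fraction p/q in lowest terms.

Using pₖ = aₖpₖ₋₁ + pₖ₋₂ and qₖ = aₖqₖ₋₁ + qₖ₋₂:
  k=0: a=14, p=14, q=1
  k=1: a=5, p=71, q=5
  k=2: a=1, p=85, q=6
  k=3: a=10, p=921, q=65
  k=4: a=15, p=13900, q=981
  k=5: a=2, p=28721, q=2027

28721/2027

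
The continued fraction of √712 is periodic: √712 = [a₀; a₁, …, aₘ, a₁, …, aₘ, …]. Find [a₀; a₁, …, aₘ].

[26; 1, 2, 6, 2, 1, 52]

a₀ = ⌊√712⌋ = 26.
With m₀=0, d₀=1 and mₖ₊₁ = dₖaₖ − mₖ, dₖ₊₁ = (n − mₖ₊₁²)/dₖ, aₖ₊₁ = ⌊(a₀+mₖ₊₁)/dₖ₊₁⌋:
  k=1: m=26, d=36, a=1
  k=2: m=10, d=17, a=2
  k=3: m=24, d=8, a=6
  k=4: m=24, d=17, a=2
  k=5: m=10, d=36, a=1
  k=6: m=26, d=1, a=52
d=1 and a=2a₀=52 at k=6, so the next step gives (m, d) = (26, 36) again — its k=1 value — and the period has length 6.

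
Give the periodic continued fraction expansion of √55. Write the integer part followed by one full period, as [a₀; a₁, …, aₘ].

[7; 2, 2, 2, 14]

a₀ = ⌊√55⌋ = 7.
With m₀=0, d₀=1 and mₖ₊₁ = dₖaₖ − mₖ, dₖ₊₁ = (n − mₖ₊₁²)/dₖ, aₖ₊₁ = ⌊(a₀+mₖ₊₁)/dₖ₊₁⌋:
  k=1: m=7, d=6, a=2
  k=2: m=5, d=5, a=2
  k=3: m=5, d=6, a=2
  k=4: m=7, d=1, a=14
d=1 and a=2a₀=14 at k=4, so the next step gives (m, d) = (7, 6) again — its k=1 value — and the period has length 4.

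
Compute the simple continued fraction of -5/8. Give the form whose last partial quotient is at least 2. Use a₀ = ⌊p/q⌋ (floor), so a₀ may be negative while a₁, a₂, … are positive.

[-1; 2, 1, 2]

-5 = -1*8 + 3
8 = 2*3 + 2
3 = 1*2 + 1
2 = 2*1 + 0  (stop)
So -5/8 = [-1; 2, 1, 2].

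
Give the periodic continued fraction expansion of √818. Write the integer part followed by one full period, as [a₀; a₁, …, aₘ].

[28; 1, 1, 1, 1, 56]

a₀ = ⌊√818⌋ = 28.
With m₀=0, d₀=1 and mₖ₊₁ = dₖaₖ − mₖ, dₖ₊₁ = (n − mₖ₊₁²)/dₖ, aₖ₊₁ = ⌊(a₀+mₖ₊₁)/dₖ₊₁⌋:
  k=1: m=28, d=34, a=1
  k=2: m=6, d=23, a=1
  k=3: m=17, d=23, a=1
  k=4: m=6, d=34, a=1
  k=5: m=28, d=1, a=56
d=1 and a=2a₀=56 at k=5, so the next step gives (m, d) = (28, 34) again — its k=1 value — and the period has length 5.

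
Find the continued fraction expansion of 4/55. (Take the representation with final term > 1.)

[0; 13, 1, 3]

4 = 0·55 + 4
55 = 13·4 + 3
4 = 1·3 + 1
3 = 3·1 + 0  (stop)
So 4/55 = [0; 13, 1, 3].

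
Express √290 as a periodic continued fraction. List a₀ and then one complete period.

a₀ = ⌊√290⌋ = 17.
With m₀=0, d₀=1 and mₖ₊₁ = dₖaₖ − mₖ, dₖ₊₁ = (n − mₖ₊₁²)/dₖ, aₖ₊₁ = ⌊(a₀+mₖ₊₁)/dₖ₊₁⌋:
  k=1: m=17, d=1, a=34
d=1 and a=2a₀=34 at k=1, so the next step gives (m, d) = (17, 1) again — its k=1 value — and the period has length 1.

[17; 34]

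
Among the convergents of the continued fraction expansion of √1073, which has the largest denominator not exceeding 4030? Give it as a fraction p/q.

45368/1385

√1073 = [32; 1, 3, 9, 9, 3, 1, 64, …] (period length 7).
Convergents:
  p_0/q_0 = 32/1
  p_1/q_1 = 33/1
  p_2/q_2 = 131/4
  p_3/q_3 = 1212/37
  p_4/q_4 = 11039/337
  p_5/q_5 = 34329/1048
  p_6/q_6 = 45368/1385
  p_7/q_7 = 2937881/89688
q_6 = 1385 ≤ 4030 < 89688 = q_7, so the answer is 45368/1385.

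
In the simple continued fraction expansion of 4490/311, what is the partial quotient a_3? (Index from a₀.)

2

4490 = 14·311 + 136   →  a_0 = 14
311 = 2·136 + 39   →  a_1 = 2
136 = 3·39 + 19   →  a_2 = 3
39 = 2·19 + 1   →  a_3 = 2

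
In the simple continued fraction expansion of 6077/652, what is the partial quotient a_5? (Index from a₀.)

6077 = 9·652 + 209   →  a_0 = 9
652 = 3·209 + 25   →  a_1 = 3
209 = 8·25 + 9   →  a_2 = 8
25 = 2·9 + 7   →  a_3 = 2
9 = 1·7 + 2   →  a_4 = 1
7 = 3·2 + 1   →  a_5 = 3

3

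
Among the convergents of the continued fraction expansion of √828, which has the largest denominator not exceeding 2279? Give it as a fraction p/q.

√828 = [28; 1, 3, 2, 3, 1, 56, …] (period length 6).
Convergents:
  p_0/q_0 = 28/1
  p_1/q_1 = 29/1
  p_2/q_2 = 115/4
  p_3/q_3 = 259/9
  p_4/q_4 = 892/31
  p_5/q_5 = 1151/40
  p_6/q_6 = 65348/2271
  p_7/q_7 = 66499/2311
q_6 = 2271 ≤ 2279 < 2311 = q_7, so the answer is 65348/2271.

65348/2271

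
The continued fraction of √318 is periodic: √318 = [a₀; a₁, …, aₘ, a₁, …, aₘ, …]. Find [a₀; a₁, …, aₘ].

[17; 1, 4, 1, 34]

a₀ = ⌊√318⌋ = 17.
With m₀=0, d₀=1 and mₖ₊₁ = dₖaₖ − mₖ, dₖ₊₁ = (n − mₖ₊₁²)/dₖ, aₖ₊₁ = ⌊(a₀+mₖ₊₁)/dₖ₊₁⌋:
  k=1: m=17, d=29, a=1
  k=2: m=12, d=6, a=4
  k=3: m=12, d=29, a=1
  k=4: m=17, d=1, a=34
d=1 and a=2a₀=34 at k=4, so the next step gives (m, d) = (17, 29) again — its k=1 value — and the period has length 4.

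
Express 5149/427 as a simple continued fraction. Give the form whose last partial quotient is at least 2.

5149 = 12×427 + 25
427 = 17×25 + 2
25 = 12×2 + 1
2 = 2×1 + 0  (stop)
So 5149/427 = [12; 17, 12, 2].

[12; 17, 12, 2]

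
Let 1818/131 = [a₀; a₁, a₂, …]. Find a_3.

5

1818 = 13·131 + 115   →  a_0 = 13
131 = 1·115 + 16   →  a_1 = 1
115 = 7·16 + 3   →  a_2 = 7
16 = 5·3 + 1   →  a_3 = 5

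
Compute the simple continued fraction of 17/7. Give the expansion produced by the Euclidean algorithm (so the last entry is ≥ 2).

17 = 2*7 + 3
7 = 2*3 + 1
3 = 3*1 + 0  (stop)
So 17/7 = [2; 2, 3].

[2; 2, 3]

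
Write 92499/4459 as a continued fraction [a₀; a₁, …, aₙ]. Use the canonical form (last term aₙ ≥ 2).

[20; 1, 2, 1, 10, 3, 2, 14]

92499 = 20×4459 + 3319
4459 = 1×3319 + 1140
3319 = 2×1140 + 1039
1140 = 1×1039 + 101
1039 = 10×101 + 29
101 = 3×29 + 14
29 = 2×14 + 1
14 = 14×1 + 0  (stop)
So 92499/4459 = [20; 1, 2, 1, 10, 3, 2, 14].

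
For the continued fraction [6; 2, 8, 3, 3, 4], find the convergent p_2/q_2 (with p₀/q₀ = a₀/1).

110/17

Using pₖ = aₖpₖ₋₁ + pₖ₋₂, qₖ = aₖqₖ₋₁ + qₖ₋₂ (with p₋₁=1, p₋₂=0, q₋₁=0, q₋₂=1):
  k=0: a=6, p=6, q=1
  k=1: a=2, p=13, q=2
  k=2: a=8, p=110, q=17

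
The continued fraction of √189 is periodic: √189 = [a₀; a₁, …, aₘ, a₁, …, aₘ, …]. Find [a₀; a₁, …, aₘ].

[13; 1, 2, 1, 26]

a₀ = ⌊√189⌋ = 13.
With m₀=0, d₀=1 and mₖ₊₁ = dₖaₖ − mₖ, dₖ₊₁ = (n − mₖ₊₁²)/dₖ, aₖ₊₁ = ⌊(a₀+mₖ₊₁)/dₖ₊₁⌋:
  k=1: m=13, d=20, a=1
  k=2: m=7, d=7, a=2
  k=3: m=7, d=20, a=1
  k=4: m=13, d=1, a=26
d=1 and a=2a₀=26 at k=4, so the next step gives (m, d) = (13, 20) again — its k=1 value — and the period has length 4.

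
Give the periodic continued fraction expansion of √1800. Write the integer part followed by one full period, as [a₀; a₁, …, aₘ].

[42; 2, 2, 1, 8, 1, 2, 2, 84]

a₀ = ⌊√1800⌋ = 42.
With m₀=0, d₀=1 and mₖ₊₁ = dₖaₖ − mₖ, dₖ₊₁ = (n − mₖ₊₁²)/dₖ, aₖ₊₁ = ⌊(a₀+mₖ₊₁)/dₖ₊₁⌋:
  k=1: m=42, d=36, a=2
  k=2: m=30, d=25, a=2
  k=3: m=20, d=56, a=1
  k=4: m=36, d=9, a=8
  k=5: m=36, d=56, a=1
  k=6: m=20, d=25, a=2
  k=7: m=30, d=36, a=2
  k=8: m=42, d=1, a=84
d=1 and a=2a₀=84 at k=8, so the next step gives (m, d) = (42, 36) again — its k=1 value — and the period has length 8.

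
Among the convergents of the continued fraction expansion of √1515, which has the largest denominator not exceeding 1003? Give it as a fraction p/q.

√1515 = [38; 1, 11, 1, 76, …] (period length 4).
Convergents:
  p_0/q_0 = 38/1
  p_1/q_1 = 39/1
  p_2/q_2 = 467/12
  p_3/q_3 = 506/13
  p_4/q_4 = 38923/1000
  p_5/q_5 = 39429/1013
q_4 = 1000 ≤ 1003 < 1013 = q_5, so the answer is 38923/1000.

38923/1000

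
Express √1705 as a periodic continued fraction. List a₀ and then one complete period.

[41; 3, 2, 3, 82]

a₀ = ⌊√1705⌋ = 41.
With m₀=0, d₀=1 and mₖ₊₁ = dₖaₖ − mₖ, dₖ₊₁ = (n − mₖ₊₁²)/dₖ, aₖ₊₁ = ⌊(a₀+mₖ₊₁)/dₖ₊₁⌋:
  k=1: m=41, d=24, a=3
  k=2: m=31, d=31, a=2
  k=3: m=31, d=24, a=3
  k=4: m=41, d=1, a=82
d=1 and a=2a₀=82 at k=4, so the next step gives (m, d) = (41, 24) again — its k=1 value — and the period has length 4.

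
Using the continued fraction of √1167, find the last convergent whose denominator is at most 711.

11854/347

√1167 = [34; 6, 5, 11, 5, 6, 68, …] (period length 6).
Convergents:
  p_0/q_0 = 34/1
  p_1/q_1 = 205/6
  p_2/q_2 = 1059/31
  p_3/q_3 = 11854/347
  p_4/q_4 = 60329/1766
q_3 = 347 ≤ 711 < 1766 = q_4, so the answer is 11854/347.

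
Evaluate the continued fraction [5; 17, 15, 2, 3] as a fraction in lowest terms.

Using pₖ = aₖpₖ₋₁ + pₖ₋₂ and qₖ = aₖqₖ₋₁ + qₖ₋₂:
  k=0: a=5, p=5, q=1
  k=1: a=17, p=86, q=17
  k=2: a=15, p=1295, q=256
  k=3: a=2, p=2676, q=529
  k=4: a=3, p=9323, q=1843

9323/1843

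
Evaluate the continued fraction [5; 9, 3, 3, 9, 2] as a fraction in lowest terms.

9311/1823

Using pₖ = aₖpₖ₋₁ + pₖ₋₂ and qₖ = aₖqₖ₋₁ + qₖ₋₂:
  k=0: a=5, p=5, q=1
  k=1: a=9, p=46, q=9
  k=2: a=3, p=143, q=28
  k=3: a=3, p=475, q=93
  k=4: a=9, p=4418, q=865
  k=5: a=2, p=9311, q=1823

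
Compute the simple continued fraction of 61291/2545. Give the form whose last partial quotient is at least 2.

61291 = 24*2545 + 211
2545 = 12*211 + 13
211 = 16*13 + 3
13 = 4*3 + 1
3 = 3*1 + 0  (stop)
So 61291/2545 = [24; 12, 16, 4, 3].

[24; 12, 16, 4, 3]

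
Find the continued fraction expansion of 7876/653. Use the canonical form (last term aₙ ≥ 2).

7876 = 12×653 + 40
653 = 16×40 + 13
40 = 3×13 + 1
13 = 13×1 + 0  (stop)
So 7876/653 = [12; 16, 3, 13].

[12; 16, 3, 13]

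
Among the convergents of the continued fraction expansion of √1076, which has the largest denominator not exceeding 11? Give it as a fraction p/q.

√1076 = [32; 1, 4, 16, 4, 1, 64, …] (period length 6).
Convergents:
  p_0/q_0 = 32/1
  p_1/q_1 = 33/1
  p_2/q_2 = 164/5
  p_3/q_3 = 2657/81
q_2 = 5 ≤ 11 < 81 = q_3, so the answer is 164/5.

164/5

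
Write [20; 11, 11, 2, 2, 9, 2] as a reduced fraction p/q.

251489/12518

Fold from the inside: start with 2/1.
  9 + 1/2 = 19/2
  2 + 2/19 = 40/19
  2 + 19/40 = 99/40
  11 + 40/99 = 1129/99
  11 + 99/1129 = 12518/1129
  20 + 1129/12518 = 251489/12518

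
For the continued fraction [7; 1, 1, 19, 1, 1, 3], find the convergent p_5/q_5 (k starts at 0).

601/80

Using pₖ = aₖpₖ₋₁ + pₖ₋₂, qₖ = aₖqₖ₋₁ + qₖ₋₂ (with p₋₁=1, p₋₂=0, q₋₁=0, q₋₂=1):
  k=0: a=7, p=7, q=1
  k=1: a=1, p=8, q=1
  k=2: a=1, p=15, q=2
  k=3: a=19, p=293, q=39
  k=4: a=1, p=308, q=41
  k=5: a=1, p=601, q=80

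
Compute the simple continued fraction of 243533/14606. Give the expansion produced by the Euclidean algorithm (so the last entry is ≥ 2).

243533 = 16×14606 + 9837
14606 = 1×9837 + 4769
9837 = 2×4769 + 299
4769 = 15×299 + 284
299 = 1×284 + 15
284 = 18×15 + 14
15 = 1×14 + 1
14 = 14×1 + 0  (stop)
So 243533/14606 = [16; 1, 2, 15, 1, 18, 1, 14].

[16; 1, 2, 15, 1, 18, 1, 14]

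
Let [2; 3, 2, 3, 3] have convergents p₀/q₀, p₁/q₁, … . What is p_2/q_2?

Using pₖ = aₖpₖ₋₁ + pₖ₋₂, qₖ = aₖqₖ₋₁ + qₖ₋₂ (with p₋₁=1, p₋₂=0, q₋₁=0, q₋₂=1):
  k=0: a=2, p=2, q=1
  k=1: a=3, p=7, q=3
  k=2: a=2, p=16, q=7

16/7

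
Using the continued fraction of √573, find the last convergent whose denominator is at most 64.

√573 = [23; 1, 14, 1, 46, …] (period length 4).
Convergents:
  p_0/q_0 = 23/1
  p_1/q_1 = 24/1
  p_2/q_2 = 359/15
  p_3/q_3 = 383/16
  p_4/q_4 = 17977/751
q_3 = 16 ≤ 64 < 751 = q_4, so the answer is 383/16.

383/16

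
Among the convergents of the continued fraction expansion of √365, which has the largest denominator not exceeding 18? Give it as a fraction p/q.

191/10

√365 = [19; 9, 1, 1, 9, 38, …] (period length 5).
Convergents:
  p_0/q_0 = 19/1
  p_1/q_1 = 172/9
  p_2/q_2 = 191/10
  p_3/q_3 = 363/19
q_2 = 10 ≤ 18 < 19 = q_3, so the answer is 191/10.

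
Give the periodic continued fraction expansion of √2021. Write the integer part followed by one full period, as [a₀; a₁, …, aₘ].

a₀ = ⌊√2021⌋ = 44.
With m₀=0, d₀=1 and mₖ₊₁ = dₖaₖ − mₖ, dₖ₊₁ = (n − mₖ₊₁²)/dₖ, aₖ₊₁ = ⌊(a₀+mₖ₊₁)/dₖ₊₁⌋:
  k=1: m=44, d=85, a=1
  k=2: m=41, d=4, a=21
  k=3: m=43, d=43, a=2
  k=4: m=43, d=4, a=21
  k=5: m=41, d=85, a=1
  k=6: m=44, d=1, a=88
d=1 and a=2a₀=88 at k=6, so the next step gives (m, d) = (44, 85) again — its k=1 value — and the period has length 6.

[44; 1, 21, 2, 21, 1, 88]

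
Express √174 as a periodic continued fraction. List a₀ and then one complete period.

[13; 5, 4, 5, 26]

a₀ = ⌊√174⌋ = 13.
With m₀=0, d₀=1 and mₖ₊₁ = dₖaₖ − mₖ, dₖ₊₁ = (n − mₖ₊₁²)/dₖ, aₖ₊₁ = ⌊(a₀+mₖ₊₁)/dₖ₊₁⌋:
  k=1: m=13, d=5, a=5
  k=2: m=12, d=6, a=4
  k=3: m=12, d=5, a=5
  k=4: m=13, d=1, a=26
d=1 and a=2a₀=26 at k=4, so the next step gives (m, d) = (13, 5) again — its k=1 value — and the period has length 4.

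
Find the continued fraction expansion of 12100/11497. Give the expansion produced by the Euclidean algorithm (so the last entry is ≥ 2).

[1; 19, 15, 13, 3]

12100 = 1×11497 + 603
11497 = 19×603 + 40
603 = 15×40 + 3
40 = 13×3 + 1
3 = 3×1 + 0  (stop)
So 12100/11497 = [1; 19, 15, 13, 3].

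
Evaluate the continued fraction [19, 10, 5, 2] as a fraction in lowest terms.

Using pₖ = aₖpₖ₋₁ + pₖ₋₂ and qₖ = aₖqₖ₋₁ + qₖ₋₂:
  k=0: a=19, p=19, q=1
  k=1: a=10, p=191, q=10
  k=2: a=5, p=974, q=51
  k=3: a=2, p=2139, q=112

2139/112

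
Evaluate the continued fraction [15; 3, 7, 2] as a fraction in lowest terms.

Using pₖ = aₖpₖ₋₁ + pₖ₋₂ and qₖ = aₖqₖ₋₁ + qₖ₋₂:
  k=0: a=15, p=15, q=1
  k=1: a=3, p=46, q=3
  k=2: a=7, p=337, q=22
  k=3: a=2, p=720, q=47

720/47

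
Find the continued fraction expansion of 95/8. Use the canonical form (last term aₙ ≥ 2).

[11; 1, 7]

95 = 11·8 + 7
8 = 1·7 + 1
7 = 7·1 + 0  (stop)
So 95/8 = [11; 1, 7].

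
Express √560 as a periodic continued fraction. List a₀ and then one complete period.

[23; 1, 1, 1, 46]

a₀ = ⌊√560⌋ = 23.
With m₀=0, d₀=1 and mₖ₊₁ = dₖaₖ − mₖ, dₖ₊₁ = (n − mₖ₊₁²)/dₖ, aₖ₊₁ = ⌊(a₀+mₖ₊₁)/dₖ₊₁⌋:
  k=1: m=23, d=31, a=1
  k=2: m=8, d=16, a=1
  k=3: m=8, d=31, a=1
  k=4: m=23, d=1, a=46
d=1 and a=2a₀=46 at k=4, so the next step gives (m, d) = (23, 31) again — its k=1 value — and the period has length 4.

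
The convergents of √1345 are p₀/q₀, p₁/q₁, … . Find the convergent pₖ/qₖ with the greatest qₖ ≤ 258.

√1345 = [36; 1, 2, 14, 2, 1, 72, …] (period length 6).
Convergents:
  p_0/q_0 = 36/1
  p_1/q_1 = 37/1
  p_2/q_2 = 110/3
  p_3/q_3 = 1577/43
  p_4/q_4 = 3264/89
  p_5/q_5 = 4841/132
  p_6/q_6 = 351816/9593
q_5 = 132 ≤ 258 < 9593 = q_6, so the answer is 4841/132.

4841/132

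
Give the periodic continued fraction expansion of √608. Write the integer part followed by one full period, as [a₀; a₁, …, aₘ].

[24; 1, 1, 1, 11, 1, 1, 1, 48]

a₀ = ⌊√608⌋ = 24.
With m₀=0, d₀=1 and mₖ₊₁ = dₖaₖ − mₖ, dₖ₊₁ = (n − mₖ₊₁²)/dₖ, aₖ₊₁ = ⌊(a₀+mₖ₊₁)/dₖ₊₁⌋:
  k=1: m=24, d=32, a=1
  k=2: m=8, d=17, a=1
  k=3: m=9, d=31, a=1
  k=4: m=22, d=4, a=11
  k=5: m=22, d=31, a=1
  k=6: m=9, d=17, a=1
  k=7: m=8, d=32, a=1
  k=8: m=24, d=1, a=48
d=1 and a=2a₀=48 at k=8, so the next step gives (m, d) = (24, 32) again — its k=1 value — and the period has length 8.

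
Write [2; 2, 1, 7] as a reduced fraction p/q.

Fold from the inside: start with 7/1.
  1 + 1/7 = 8/7
  2 + 7/8 = 23/8
  2 + 8/23 = 54/23

54/23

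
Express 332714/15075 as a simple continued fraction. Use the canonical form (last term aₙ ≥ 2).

[22; 14, 5, 1, 16, 1, 9]

332714 = 22*15075 + 1064
15075 = 14*1064 + 179
1064 = 5*179 + 169
179 = 1*169 + 10
169 = 16*10 + 9
10 = 1*9 + 1
9 = 9*1 + 0  (stop)
So 332714/15075 = [22; 14, 5, 1, 16, 1, 9].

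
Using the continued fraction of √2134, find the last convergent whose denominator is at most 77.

√2134 = [46; 5, 8, 5, 92, …] (period length 4).
Convergents:
  p_0/q_0 = 46/1
  p_1/q_1 = 231/5
  p_2/q_2 = 1894/41
  p_3/q_3 = 9701/210
q_2 = 41 ≤ 77 < 210 = q_3, so the answer is 1894/41.

1894/41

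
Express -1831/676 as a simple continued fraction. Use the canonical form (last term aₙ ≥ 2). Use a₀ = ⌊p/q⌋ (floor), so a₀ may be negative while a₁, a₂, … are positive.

-1831 = -3×676 + 197
676 = 3×197 + 85
197 = 2×85 + 27
85 = 3×27 + 4
27 = 6×4 + 3
4 = 1×3 + 1
3 = 3×1 + 0  (stop)
So -1831/676 = [-3; 3, 2, 3, 6, 1, 3].

[-3; 3, 2, 3, 6, 1, 3]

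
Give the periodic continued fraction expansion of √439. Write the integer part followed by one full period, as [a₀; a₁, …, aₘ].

a₀ = ⌊√439⌋ = 20.
With m₀=0, d₀=1 and mₖ₊₁ = dₖaₖ − mₖ, dₖ₊₁ = (n − mₖ₊₁²)/dₖ, aₖ₊₁ = ⌊(a₀+mₖ₊₁)/dₖ₊₁⌋:
  k=1: m=20, d=39, a=1
  k=2: m=19, d=2, a=19
  k=3: m=19, d=39, a=1
  k=4: m=20, d=1, a=40
d=1 and a=2a₀=40 at k=4, so the next step gives (m, d) = (20, 39) again — its k=1 value — and the period has length 4.

[20; 1, 19, 1, 40]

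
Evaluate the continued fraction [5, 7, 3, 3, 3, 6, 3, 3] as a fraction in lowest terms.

81744/15913

Using pₖ = aₖpₖ₋₁ + pₖ₋₂ and qₖ = aₖqₖ₋₁ + qₖ₋₂:
  k=0: a=5, p=5, q=1
  k=1: a=7, p=36, q=7
  k=2: a=3, p=113, q=22
  k=3: a=3, p=375, q=73
  k=4: a=3, p=1238, q=241
  k=5: a=6, p=7803, q=1519
  k=6: a=3, p=24647, q=4798
  k=7: a=3, p=81744, q=15913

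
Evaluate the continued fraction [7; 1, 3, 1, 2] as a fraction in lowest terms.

Fold from the inside: start with 2/1.
  1 + 1/2 = 3/2
  3 + 2/3 = 11/3
  1 + 3/11 = 14/11
  7 + 11/14 = 109/14

109/14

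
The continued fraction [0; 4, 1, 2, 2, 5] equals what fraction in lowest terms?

38/179

Fold from the inside: start with 5/1.
  2 + 1/5 = 11/5
  2 + 5/11 = 27/11
  1 + 11/27 = 38/27
  4 + 27/38 = 179/38
  0 + 38/179 = 38/179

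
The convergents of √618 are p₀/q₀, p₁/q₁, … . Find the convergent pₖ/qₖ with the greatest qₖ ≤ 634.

10093/406

√618 = [24; 1, 6, 8, 6, 1, 48, …] (period length 6).
Convergents:
  p_0/q_0 = 24/1
  p_1/q_1 = 25/1
  p_2/q_2 = 174/7
  p_3/q_3 = 1417/57
  p_4/q_4 = 8676/349
  p_5/q_5 = 10093/406
  p_6/q_6 = 493140/19837
q_5 = 406 ≤ 634 < 19837 = q_6, so the answer is 10093/406.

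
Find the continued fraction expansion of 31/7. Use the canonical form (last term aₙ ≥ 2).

31 = 4×7 + 3
7 = 2×3 + 1
3 = 3×1 + 0  (stop)
So 31/7 = [4; 2, 3].

[4; 2, 3]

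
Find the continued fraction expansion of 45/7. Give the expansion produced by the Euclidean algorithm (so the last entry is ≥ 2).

45 = 6·7 + 3
7 = 2·3 + 1
3 = 3·1 + 0  (stop)
So 45/7 = [6; 2, 3].

[6; 2, 3]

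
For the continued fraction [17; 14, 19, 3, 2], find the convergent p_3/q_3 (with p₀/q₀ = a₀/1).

Using pₖ = aₖpₖ₋₁ + pₖ₋₂, qₖ = aₖqₖ₋₁ + qₖ₋₂ (with p₋₁=1, p₋₂=0, q₋₁=0, q₋₂=1):
  k=0: a=17, p=17, q=1
  k=1: a=14, p=239, q=14
  k=2: a=19, p=4558, q=267
  k=3: a=3, p=13913, q=815

13913/815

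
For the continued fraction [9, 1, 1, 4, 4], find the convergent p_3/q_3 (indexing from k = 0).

86/9

Using pₖ = aₖpₖ₋₁ + pₖ₋₂, qₖ = aₖqₖ₋₁ + qₖ₋₂ (with p₋₁=1, p₋₂=0, q₋₁=0, q₋₂=1):
  k=0: a=9, p=9, q=1
  k=1: a=1, p=10, q=1
  k=2: a=1, p=19, q=2
  k=3: a=4, p=86, q=9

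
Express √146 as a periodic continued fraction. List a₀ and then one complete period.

a₀ = ⌊√146⌋ = 12.

[12; 12, 24]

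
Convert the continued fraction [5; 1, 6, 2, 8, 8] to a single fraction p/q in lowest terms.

6048/1031

Fold from the inside: start with 8/1.
  8 + 1/8 = 65/8
  2 + 8/65 = 138/65
  6 + 65/138 = 893/138
  1 + 138/893 = 1031/893
  5 + 893/1031 = 6048/1031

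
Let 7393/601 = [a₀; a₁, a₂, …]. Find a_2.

7393 = 12·601 + 181   →  a_0 = 12
601 = 3·181 + 58   →  a_1 = 3
181 = 3·58 + 7   →  a_2 = 3

3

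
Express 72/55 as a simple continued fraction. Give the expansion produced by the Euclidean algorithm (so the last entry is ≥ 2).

[1; 3, 4, 4]

72 = 1*55 + 17
55 = 3*17 + 4
17 = 4*4 + 1
4 = 4*1 + 0  (stop)
So 72/55 = [1; 3, 4, 4].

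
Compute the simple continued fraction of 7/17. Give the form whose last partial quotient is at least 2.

7 = 0*17 + 7
17 = 2*7 + 3
7 = 2*3 + 1
3 = 3*1 + 0  (stop)
So 7/17 = [0; 2, 2, 3].

[0; 2, 2, 3]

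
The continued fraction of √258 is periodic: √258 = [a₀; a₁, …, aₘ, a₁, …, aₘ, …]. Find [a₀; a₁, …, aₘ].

[16; 16, 32]

a₀ = ⌊√258⌋ = 16.
With m₀=0, d₀=1 and mₖ₊₁ = dₖaₖ − mₖ, dₖ₊₁ = (n − mₖ₊₁²)/dₖ, aₖ₊₁ = ⌊(a₀+mₖ₊₁)/dₖ₊₁⌋:
  k=1: m=16, d=2, a=16
  k=2: m=16, d=1, a=32
d=1 and a=2a₀=32 at k=2, so the next step gives (m, d) = (16, 2) again — its k=1 value — and the period has length 2.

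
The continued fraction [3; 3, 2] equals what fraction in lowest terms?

23/7

Using pₖ = aₖpₖ₋₁ + pₖ₋₂ and qₖ = aₖqₖ₋₁ + qₖ₋₂:
  k=0: a=3, p=3, q=1
  k=1: a=3, p=10, q=3
  k=2: a=2, p=23, q=7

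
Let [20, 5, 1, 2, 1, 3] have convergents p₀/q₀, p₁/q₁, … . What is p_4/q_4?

464/23

Using pₖ = aₖpₖ₋₁ + pₖ₋₂, qₖ = aₖqₖ₋₁ + qₖ₋₂ (with p₋₁=1, p₋₂=0, q₋₁=0, q₋₂=1):
  k=0: a=20, p=20, q=1
  k=1: a=5, p=101, q=5
  k=2: a=1, p=121, q=6
  k=3: a=2, p=343, q=17
  k=4: a=1, p=464, q=23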